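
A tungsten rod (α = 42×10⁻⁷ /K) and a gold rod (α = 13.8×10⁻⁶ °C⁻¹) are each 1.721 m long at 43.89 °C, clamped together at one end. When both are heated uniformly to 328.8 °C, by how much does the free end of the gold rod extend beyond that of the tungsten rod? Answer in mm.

4.71 mm

ΔT = 284.91 K
tungsten: ΔL = 42×10⁻⁷ × 1.721 m × 284.91 = 2.0594×10⁻³ m = 2.0594 mm
gold: ΔL = 13.8×10⁻⁶ × 1.721 m × 284.91 = 6.7666×10⁻³ m = 6.7666 mm
difference = 6.7666 − 2.0594 = 4.7072 mm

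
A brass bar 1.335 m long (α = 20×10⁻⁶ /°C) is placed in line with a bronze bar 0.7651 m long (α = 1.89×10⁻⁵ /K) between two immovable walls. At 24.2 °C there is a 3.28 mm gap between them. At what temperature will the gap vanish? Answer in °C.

T = 104 °C

Gap closes when ΔL₁ + ΔL₂ = 3.28 mm = 3.28×10⁻³ m
(α₁L₁ + α₂L₂)ΔT = g
α₁L₁ + α₂L₂ = 20×10⁻⁶×1.335 + 1.89×10⁻⁵×0.7651 = 4.116039×10⁻⁵ m/K
ΔT = 3.28×10⁻³ / 4.116039×10⁻⁵ = 79.69 K
T = 24.2 + 79.69 = 103.89 °C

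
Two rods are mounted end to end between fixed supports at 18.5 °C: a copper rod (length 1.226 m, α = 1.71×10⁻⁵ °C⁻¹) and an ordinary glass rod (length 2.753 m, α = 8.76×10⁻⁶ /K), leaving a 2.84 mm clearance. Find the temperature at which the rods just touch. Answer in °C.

α₁L₁ = 2.09646×10⁻⁵ m/K, α₂L₂ = 2.411628×10⁻⁵ m/K → total 4.508088×10⁻⁵ m/K
ΔT = g/(α₁L₁+α₂L₂) = 2.84×10⁻³ / 4.508088×10⁻⁵ = 62.998 K
T = 18.5 + 62.998 = 81.498 °C

T = 81.5 °C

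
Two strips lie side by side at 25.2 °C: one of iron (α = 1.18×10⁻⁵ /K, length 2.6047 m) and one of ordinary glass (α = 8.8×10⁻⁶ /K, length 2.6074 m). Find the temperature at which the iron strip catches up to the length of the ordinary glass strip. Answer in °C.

T = 371.8 °C

L₁(1 + α₁ΔT) = L₂(1 + α₂ΔT) ⇒ ΔT = (L₂ − L₁)/(α₁L₁ − α₂L₂)
L₂ − L₁ = 2.6074 − 2.6047 = 2.70×10⁻³ m
α₁L₁ − α₂L₂ = 1.18×10⁻⁵×2.6047 − 8.8×10⁻⁶×2.6074 = 7.79034×10⁻⁶ m/K
ΔT = 2.70×10⁻³ / 7.79034×10⁻⁶ = 346.583 K
T = 25.2 + 346.583 = 371.783 °C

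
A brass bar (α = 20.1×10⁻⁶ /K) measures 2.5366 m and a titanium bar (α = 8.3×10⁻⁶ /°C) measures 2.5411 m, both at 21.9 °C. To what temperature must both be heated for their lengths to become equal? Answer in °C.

L₁(1 + α₁ΔT) = L₂(1 + α₂ΔT) ⇒ ΔT = (L₂ − L₁)/(α₁L₁ − α₂L₂)
L₂ − L₁ = 2.5411 − 2.5366 = 4.50×10⁻³ m
α₁L₁ − α₂L₂ = 20.1×10⁻⁶×2.5366 − 8.3×10⁻⁶×2.5411 = 2.989453×10⁻⁵ m/K
ΔT = 4.50×10⁻³ / 2.989453×10⁻⁵ = 150.529 K
T = 21.9 + 150.529 = 172.429 °C

T = 172.4 °C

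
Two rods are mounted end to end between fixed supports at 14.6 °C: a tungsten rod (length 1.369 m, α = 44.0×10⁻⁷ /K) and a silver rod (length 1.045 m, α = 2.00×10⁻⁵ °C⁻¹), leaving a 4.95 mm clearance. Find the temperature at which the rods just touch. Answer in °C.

T = 198 °C

Gap closes when ΔL₁ + ΔL₂ = 4.95 mm = 4.95×10⁻³ m
(α₁L₁ + α₂L₂)ΔT = g
α₁L₁ + α₂L₂ = 44.0×10⁻⁷×1.369 + 2.00×10⁻⁵×1.045 = 2.69236×10⁻⁵ m/K
ΔT = 4.95×10⁻³ / 2.69236×10⁻⁵ = 183.85 K
T = 14.6 + 183.85 = 198.45 °C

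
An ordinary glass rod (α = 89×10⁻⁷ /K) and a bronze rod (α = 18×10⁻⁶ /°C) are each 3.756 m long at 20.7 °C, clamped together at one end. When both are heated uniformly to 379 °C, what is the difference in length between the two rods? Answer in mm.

12.2 mm

ΔT = 358.3 K
ordinary glass: ΔL = 89×10⁻⁷ × 3.756 m × 358.3 = 1.1977×10⁻² m = 11.977 mm
bronze: ΔL = 18×10⁻⁶ × 3.756 m × 358.3 = 2.4224×10⁻² m = 24.224 mm
difference = 24.224 − 11.977 = 12.247 mm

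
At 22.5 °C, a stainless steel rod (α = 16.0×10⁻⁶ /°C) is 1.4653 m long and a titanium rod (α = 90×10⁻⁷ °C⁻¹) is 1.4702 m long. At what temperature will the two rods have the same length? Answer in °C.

L₁(1 + α₁ΔT) = L₂(1 + α₂ΔT) ⇒ ΔT = (L₂ − L₁)/(α₁L₁ − α₂L₂)
L₂ − L₁ = 1.4702 − 1.4653 = 4.90×10⁻³ m
α₁L₁ − α₂L₂ = 16.0×10⁻⁶×1.4653 − 90×10⁻⁷×1.4702 = 1.0213×10⁻⁵ m/K
ΔT = 4.90×10⁻³ / 1.0213×10⁻⁵ = 479.781 K
T = 22.5 + 479.781 = 502.281 °C

T = 502.3 °C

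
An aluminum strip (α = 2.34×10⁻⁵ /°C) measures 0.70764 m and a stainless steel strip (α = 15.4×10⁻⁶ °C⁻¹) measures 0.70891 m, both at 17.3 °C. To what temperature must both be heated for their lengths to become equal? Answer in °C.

L₁(1 + α₁ΔT) = L₂(1 + α₂ΔT) ⇒ ΔT = (L₂ − L₁)/(α₁L₁ − α₂L₂)
L₂ − L₁ = 0.70891 − 0.70764 = 1.27×10⁻³ m
α₁L₁ − α₂L₂ = 2.34×10⁻⁵×0.70764 − 15.4×10⁻⁶×0.70891 = 5.641562×10⁻⁶ m/K
ΔT = 1.27×10⁻³ / 5.641562×10⁻⁶ = 225.115 K
T = 17.3 + 225.115 = 242.415 °C

T = 242.4 °C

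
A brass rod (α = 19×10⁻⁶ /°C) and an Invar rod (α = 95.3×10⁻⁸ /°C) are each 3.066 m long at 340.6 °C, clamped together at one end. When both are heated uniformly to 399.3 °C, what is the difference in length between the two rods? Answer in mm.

ΔT = 58.7 K
brass: ΔL = 19×10⁻⁶ × 3.066 m × 58.7 = 3.4195×10⁻³ m = 3.4195 mm
Invar: ΔL = 95.3×10⁻⁸ × 3.066 m × 58.7 = 1.7152×10⁻⁴ m = 0.17152 mm
difference = 3.4195 − 0.17152 = 3.24798 mm

3.25 mm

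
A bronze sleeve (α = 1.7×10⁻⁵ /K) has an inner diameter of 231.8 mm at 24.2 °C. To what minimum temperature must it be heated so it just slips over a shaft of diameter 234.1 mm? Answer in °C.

Required Δd = 234.1 − 231.8 = 2.3 mm
Δd = αd₀ΔT ⇒ ΔT = Δd/(αd₀) = 2.3 / (1.7×10⁻⁵ × 231.8) = 583.67 K
T_min = 24.2 + 583.67 = 607.87 °C

T = 608 °C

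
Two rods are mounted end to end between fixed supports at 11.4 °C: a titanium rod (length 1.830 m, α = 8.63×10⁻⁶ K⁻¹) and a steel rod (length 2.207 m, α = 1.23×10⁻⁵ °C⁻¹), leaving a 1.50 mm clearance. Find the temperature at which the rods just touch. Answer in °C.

T = 46.3 °C

α₁L₁ = 1.57929×10⁻⁵ m/K, α₂L₂ = 2.71461×10⁻⁵ m/K → total 4.2939×10⁻⁵ m/K
ΔT = g/(α₁L₁+α₂L₂) = 1.50×10⁻³ / 4.2939×10⁻⁵ = 34.933 K
T = 11.4 + 34.933 = 46.333 °C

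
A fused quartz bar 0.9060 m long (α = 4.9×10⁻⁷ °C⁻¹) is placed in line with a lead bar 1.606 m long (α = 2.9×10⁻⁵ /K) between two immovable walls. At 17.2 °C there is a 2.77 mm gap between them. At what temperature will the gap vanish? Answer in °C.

Gap closes when ΔL₁ + ΔL₂ = 2.77 mm = 2.77×10⁻³ m
(α₁L₁ + α₂L₂)ΔT = g
α₁L₁ + α₂L₂ = 4.9×10⁻⁷×0.9060 + 2.9×10⁻⁵×1.606 = 4.701794×10⁻⁵ m/K
ΔT = 2.77×10⁻³ / 4.701794×10⁻⁵ = 58.914 K
T = 17.2 + 58.914 = 76.114 °C

T = 76.1 °C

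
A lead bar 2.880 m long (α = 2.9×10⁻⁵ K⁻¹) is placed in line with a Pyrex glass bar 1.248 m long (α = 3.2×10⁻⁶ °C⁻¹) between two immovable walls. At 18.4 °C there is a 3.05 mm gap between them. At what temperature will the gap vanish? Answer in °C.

T = 53.3 °C

α₁L₁ = 8.352×10⁻⁵ m/K, α₂L₂ = 3.9936×10⁻⁶ m/K → total 8.75136×10⁻⁵ m/K
ΔT = g/(α₁L₁+α₂L₂) = 3.05×10⁻³ / 8.75136×10⁻⁵ = 34.852 K
T = 18.4 + 34.852 = 53.252 °C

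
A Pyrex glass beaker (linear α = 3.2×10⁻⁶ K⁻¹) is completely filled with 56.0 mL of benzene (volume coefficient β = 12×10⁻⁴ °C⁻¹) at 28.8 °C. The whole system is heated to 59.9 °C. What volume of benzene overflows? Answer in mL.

2.07 mL

The beaker also expands: β_container ≈ 3α = 9.6×10⁻⁶ /K
Net overflow = V₀(β_liq − 3α_cont)ΔT
β − 3α = 1.20×10⁻³ − 9.6×10⁻⁶ = 1.1904×10⁻³ /K; ΔT = 31.1 K
ΔV = 56.0 × 1.1904×10⁻³ × 31.1 = 2.07 mL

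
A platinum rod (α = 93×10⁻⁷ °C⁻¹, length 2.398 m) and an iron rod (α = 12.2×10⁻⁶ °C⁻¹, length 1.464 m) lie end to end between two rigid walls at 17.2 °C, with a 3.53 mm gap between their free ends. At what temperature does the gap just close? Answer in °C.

T = 105 °C

Gap closes when ΔL₁ + ΔL₂ = 3.53 mm = 3.53×10⁻³ m
(α₁L₁ + α₂L₂)ΔT = g
α₁L₁ + α₂L₂ = 93×10⁻⁷×2.398 + 12.2×10⁻⁶×1.464 = 4.01622×10⁻⁵ m/K
ΔT = 3.53×10⁻³ / 4.01622×10⁻⁵ = 87.89 K
T = 17.2 + 87.89 = 105.09 °C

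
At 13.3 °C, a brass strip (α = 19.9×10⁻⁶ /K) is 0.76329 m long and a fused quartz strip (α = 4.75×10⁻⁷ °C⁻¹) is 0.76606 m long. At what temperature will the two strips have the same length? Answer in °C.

T = 200.1 °C

Equal length when α₁L₁ΔT − α₂L₂ΔT = L₂ − L₁ = 2.77×10⁻³ m
α₁L₁ = 1.5189471×10⁻⁵, α₂L₂ = 3.638785×10⁻⁷ → Δ(αL) = 1.48255925×10⁻⁵ m/K
ΔT = 2.77×10⁻³ / 1.48255925×10⁻⁵ = 186.839 K, so T = 13.3 + 186.839 = 200.139 °C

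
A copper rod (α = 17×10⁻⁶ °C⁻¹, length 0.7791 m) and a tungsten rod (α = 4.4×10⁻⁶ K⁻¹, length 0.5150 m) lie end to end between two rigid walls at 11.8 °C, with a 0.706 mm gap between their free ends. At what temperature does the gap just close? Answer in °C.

α₁L₁ = 1.32447×10⁻⁵ m/K, α₂L₂ = 2.266×10⁻⁶ m/K → total 1.55107×10⁻⁵ m/K
ΔT = g/(α₁L₁+α₂L₂) = 7.06×10⁻⁴ / 1.55107×10⁻⁵ = 45.517 K
T = 11.8 + 45.517 = 57.317 °C

T = 57.3 °C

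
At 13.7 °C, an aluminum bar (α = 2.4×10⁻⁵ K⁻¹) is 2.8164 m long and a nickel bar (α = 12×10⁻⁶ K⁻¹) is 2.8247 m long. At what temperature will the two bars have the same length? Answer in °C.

L₁(1 + α₁ΔT) = L₂(1 + α₂ΔT) ⇒ ΔT = (L₂ − L₁)/(α₁L₁ − α₂L₂)
L₂ − L₁ = 2.8247 − 2.8164 = 8.30×10⁻³ m
α₁L₁ − α₂L₂ = 2.4×10⁻⁵×2.8164 − 12×10⁻⁶×2.8247 = 3.36972×10⁻⁵ m/K
ΔT = 8.30×10⁻³ / 3.36972×10⁻⁵ = 246.311 K
T = 13.7 + 246.311 = 260.011 °C

T = 260.0 °C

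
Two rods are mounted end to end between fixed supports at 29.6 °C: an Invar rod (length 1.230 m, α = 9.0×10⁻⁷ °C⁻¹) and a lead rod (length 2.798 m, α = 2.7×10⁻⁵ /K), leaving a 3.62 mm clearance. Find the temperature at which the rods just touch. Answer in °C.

T = 76.8 °C

Gap closes when ΔL₁ + ΔL₂ = 3.62 mm = 3.62×10⁻³ m
(α₁L₁ + α₂L₂)ΔT = g
α₁L₁ + α₂L₂ = 9.0×10⁻⁷×1.230 + 2.7×10⁻⁵×2.798 = 7.6653×10⁻⁵ m/K
ΔT = 3.62×10⁻³ / 7.6653×10⁻⁵ = 47.226 K
T = 29.6 + 47.226 = 76.826 °C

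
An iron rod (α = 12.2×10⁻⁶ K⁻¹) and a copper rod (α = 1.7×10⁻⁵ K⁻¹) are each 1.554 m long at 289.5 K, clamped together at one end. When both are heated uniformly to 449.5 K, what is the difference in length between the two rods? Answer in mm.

1.19 mm

ΔT = 160.0 K
iron: ΔL = 12.2×10⁻⁶ × 1.554 m × 160.0 = 3.0334×10⁻³ m = 3.0334 mm
copper: ΔL = 1.7×10⁻⁵ × 1.554 m × 160.0 = 4.2269×10⁻³ m = 4.2269 mm
difference = 4.2269 − 3.0334 = 1.1935 mm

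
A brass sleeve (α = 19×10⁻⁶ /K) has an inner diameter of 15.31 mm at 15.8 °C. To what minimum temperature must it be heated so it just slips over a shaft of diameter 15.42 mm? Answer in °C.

T = 394 °C

Required Δd = 15.42 − 15.31 = 0.11 mm
Δd = αd₀ΔT ⇒ ΔT = Δd/(αd₀) = 0.11 / (19×10⁻⁶ × 15.31) = 378.15 K
T_min = 15.8 + 378.15 = 393.95 °C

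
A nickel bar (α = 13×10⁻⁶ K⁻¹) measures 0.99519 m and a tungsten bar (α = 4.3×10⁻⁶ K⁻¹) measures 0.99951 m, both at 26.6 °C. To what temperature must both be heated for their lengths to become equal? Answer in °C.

Equal length when α₁L₁ΔT − α₂L₂ΔT = L₂ − L₁ = 4.32×10⁻³ m
α₁L₁ = 1.293747×10⁻⁵, α₂L₂ = 4.297893×10⁻⁶ → Δ(αL) = 8.639577×10⁻⁶ m/K
ΔT = 4.32×10⁻³ / 8.639577×10⁻⁶ = 500.024 K, so T = 26.6 + 500.024 = 526.624 °C

T = 526.6 °C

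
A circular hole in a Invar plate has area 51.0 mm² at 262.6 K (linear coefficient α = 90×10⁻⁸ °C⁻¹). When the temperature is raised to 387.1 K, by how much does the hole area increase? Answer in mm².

Area coefficient ≈ 2α; |ΔT| = 124.5 K
ΔA = 2αA₀ΔT = 2(90×10⁻⁸)(51.0)(124.5) = 0.0114 mm²

ΔA = 0.0114 mm²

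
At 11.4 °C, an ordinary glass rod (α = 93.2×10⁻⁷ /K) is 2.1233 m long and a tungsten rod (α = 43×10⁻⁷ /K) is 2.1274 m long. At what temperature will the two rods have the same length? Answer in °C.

Equal length when α₁L₁ΔT − α₂L₂ΔT = L₂ − L₁ = 4.10×10⁻³ m
α₁L₁ = 1.9789156×10⁻⁵, α₂L₂ = 9.14782×10⁻⁶ → Δ(αL) = 1.0641336×10⁻⁵ m/K
ΔT = 4.10×10⁻³ / 1.0641336×10⁻⁵ = 385.290 K, so T = 11.4 + 385.290 = 396.690 °C

T = 396.7 °C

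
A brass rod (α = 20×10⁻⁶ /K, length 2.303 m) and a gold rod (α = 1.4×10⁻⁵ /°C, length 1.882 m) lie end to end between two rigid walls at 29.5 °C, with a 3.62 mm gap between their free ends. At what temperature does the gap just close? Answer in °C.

T = 79.5 °C

Gap closes when ΔL₁ + ΔL₂ = 3.62 mm = 3.62×10⁻³ m
(α₁L₁ + α₂L₂)ΔT = g
α₁L₁ + α₂L₂ = 20×10⁻⁶×2.303 + 1.4×10⁻⁵×1.882 = 7.2408×10⁻⁵ m/K
ΔT = 3.62×10⁻³ / 7.2408×10⁻⁵ = 49.994 K
T = 29.5 + 49.994 = 79.494 °C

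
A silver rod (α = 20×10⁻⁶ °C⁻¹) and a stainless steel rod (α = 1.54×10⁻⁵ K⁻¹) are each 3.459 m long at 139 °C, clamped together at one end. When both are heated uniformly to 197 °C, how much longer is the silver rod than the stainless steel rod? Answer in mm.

0.923 mm

ΔT = 58 K
silver: ΔL = 20×10⁻⁶ × 3.459 m × 58 = 4.0124×10⁻³ m = 4.0124 mm
stainless steel: ΔL = 1.54×10⁻⁵ × 3.459 m × 58 = 3.0896×10⁻³ m = 3.0896 mm
difference = 4.0124 − 3.0896 = 0.9228 mm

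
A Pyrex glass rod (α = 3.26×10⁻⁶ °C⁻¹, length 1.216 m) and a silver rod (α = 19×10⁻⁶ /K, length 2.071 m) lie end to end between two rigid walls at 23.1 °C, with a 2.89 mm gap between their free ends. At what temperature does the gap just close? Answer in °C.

T = 89.8 °C

α₁L₁ = 3.96416×10⁻⁶ m/K, α₂L₂ = 3.9349×10⁻⁵ m/K → total 4.331316×10⁻⁵ m/K
ΔT = g/(α₁L₁+α₂L₂) = 2.89×10⁻³ / 4.331316×10⁻⁵ = 66.723 K
T = 23.1 + 66.723 = 89.823 °C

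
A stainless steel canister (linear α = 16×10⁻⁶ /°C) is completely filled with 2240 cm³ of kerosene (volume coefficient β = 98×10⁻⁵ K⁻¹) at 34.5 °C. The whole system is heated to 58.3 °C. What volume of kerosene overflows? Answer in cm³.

The canister also expands: β_container ≈ 3α = 4.8×10⁻⁵ /K
Net overflow = V₀(β_liq − 3α_cont)ΔT
β − 3α = 9.80×10⁻⁴ − 4.8×10⁻⁵ = 9.32×10⁻⁴ /K; ΔT = 23.8 K
ΔV = 2240 × 9.32×10⁻⁴ × 23.8 = 49.7 cm³

49.7 cm³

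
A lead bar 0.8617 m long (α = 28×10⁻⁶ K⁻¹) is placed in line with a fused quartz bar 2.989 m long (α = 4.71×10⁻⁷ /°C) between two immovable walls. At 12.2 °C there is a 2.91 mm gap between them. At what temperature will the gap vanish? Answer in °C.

α₁L₁ = 2.41276×10⁻⁵ m/K, α₂L₂ = 1.407819×10⁻⁶ m/K → total 2.5535419×10⁻⁵ m/K
ΔT = g/(α₁L₁+α₂L₂) = 2.91×10⁻³ / 2.5535419×10⁻⁵ = 113.96 K
T = 12.2 + 113.96 = 126.16 °C

T = 126 °C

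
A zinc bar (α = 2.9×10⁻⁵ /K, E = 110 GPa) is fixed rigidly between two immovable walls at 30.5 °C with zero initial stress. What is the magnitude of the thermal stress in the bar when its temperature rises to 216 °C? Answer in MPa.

Fully constrained: the free strain ε = αΔT is blocked, so σ = Eε = EαΔT.
|ΔT| = 185.5 K
σ = 110×10⁹ × 2.9×10⁻⁵ × 185.5 = 5.92×10⁸ Pa

σ = 592 MPa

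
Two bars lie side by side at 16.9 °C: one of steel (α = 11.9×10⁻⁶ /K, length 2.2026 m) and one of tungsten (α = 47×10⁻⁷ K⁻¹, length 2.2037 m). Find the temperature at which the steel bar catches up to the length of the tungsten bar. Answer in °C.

Equal length when α₁L₁ΔT − α₂L₂ΔT = L₂ − L₁ = 1.10×10⁻³ m
α₁L₁ = 2.621094×10⁻⁵, α₂L₂ = 1.035739×10⁻⁵ → Δ(αL) = 1.585355×10⁻⁵ m/K
ΔT = 1.10×10⁻³ / 1.585355×10⁻⁵ = 69.3851 K, so T = 16.9 + 69.3851 = 86.2851 °C

T = 86.29 °C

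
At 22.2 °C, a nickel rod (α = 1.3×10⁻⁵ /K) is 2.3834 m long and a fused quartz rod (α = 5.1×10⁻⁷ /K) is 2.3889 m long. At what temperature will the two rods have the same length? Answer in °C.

Equal length when α₁L₁ΔT − α₂L₂ΔT = L₂ − L₁ = 5.50×10⁻³ m
α₁L₁ = 3.09842×10⁻⁵, α₂L₂ = 1.218339×10⁻⁶ → Δ(αL) = 2.9765861×10⁻⁵ m/K
ΔT = 5.50×10⁻³ / 2.9765861×10⁻⁵ = 184.775 K, so T = 22.2 + 184.775 = 206.975 °C

T = 207.0 °C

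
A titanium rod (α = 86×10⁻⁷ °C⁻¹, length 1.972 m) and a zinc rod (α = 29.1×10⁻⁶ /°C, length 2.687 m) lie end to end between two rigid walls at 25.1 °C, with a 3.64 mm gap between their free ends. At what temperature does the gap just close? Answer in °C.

T = 63.4 °C

Gap closes when ΔL₁ + ΔL₂ = 3.64 mm = 3.64×10⁻³ m
(α₁L₁ + α₂L₂)ΔT = g
α₁L₁ + α₂L₂ = 86×10⁻⁷×1.972 + 29.1×10⁻⁶×2.687 = 9.51509×10⁻⁵ m/K
ΔT = 3.64×10⁻³ / 9.51509×10⁻⁵ = 38.255 K
T = 25.1 + 38.255 = 63.355 °C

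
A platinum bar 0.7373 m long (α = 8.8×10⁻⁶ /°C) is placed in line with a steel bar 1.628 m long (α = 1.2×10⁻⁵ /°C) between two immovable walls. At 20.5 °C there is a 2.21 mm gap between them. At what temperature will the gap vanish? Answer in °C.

T = 105 °C

Gap closes when ΔL₁ + ΔL₂ = 2.21 mm = 2.21×10⁻³ m
(α₁L₁ + α₂L₂)ΔT = g
α₁L₁ + α₂L₂ = 8.8×10⁻⁶×0.7373 + 1.2×10⁻⁵×1.628 = 2.602424×10⁻⁵ m/K
ΔT = 2.21×10⁻³ / 2.602424×10⁻⁵ = 84.92 K
T = 20.5 + 84.92 = 105.42 °C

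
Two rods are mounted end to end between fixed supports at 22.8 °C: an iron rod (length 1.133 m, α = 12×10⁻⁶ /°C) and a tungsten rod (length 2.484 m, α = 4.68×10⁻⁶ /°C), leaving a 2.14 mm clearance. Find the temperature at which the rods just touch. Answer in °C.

α₁L₁ = 1.3596×10⁻⁵ m/K, α₂L₂ = 1.162512×10⁻⁵ m/K → total 2.522112×10⁻⁵ m/K
ΔT = g/(α₁L₁+α₂L₂) = 2.14×10⁻³ / 2.522112×10⁻⁵ = 84.85 K
T = 22.8 + 84.85 = 107.65 °C

T = 108 °C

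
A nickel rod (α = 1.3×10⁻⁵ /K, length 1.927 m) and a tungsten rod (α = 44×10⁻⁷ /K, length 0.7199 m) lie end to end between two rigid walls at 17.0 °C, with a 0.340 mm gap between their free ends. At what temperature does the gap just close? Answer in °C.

T = 29.0 °C

Gap closes when ΔL₁ + ΔL₂ = 0.340 mm = 3.40×10⁻⁴ m
(α₁L₁ + α₂L₂)ΔT = g
α₁L₁ + α₂L₂ = 1.3×10⁻⁵×1.927 + 44×10⁻⁷×0.7199 = 2.821856×10⁻⁵ m/K
ΔT = 3.40×10⁻⁴ / 2.821856×10⁻⁵ = 12.049 K
T = 17.0 + 12.049 = 29.049 °C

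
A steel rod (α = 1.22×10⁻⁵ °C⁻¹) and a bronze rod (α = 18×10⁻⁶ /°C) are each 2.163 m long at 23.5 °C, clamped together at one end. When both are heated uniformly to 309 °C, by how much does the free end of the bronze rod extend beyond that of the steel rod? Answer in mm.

3.58 mm

ΔT = 285.5 K
steel: ΔL = 1.22×10⁻⁵ × 2.163 m × 285.5 = 7.5339×10⁻³ m = 7.5339 mm
bronze: ΔL = 18×10⁻⁶ × 2.163 m × 285.5 = 1.1116×10⁻² m = 11.116 mm
difference = 11.116 − 7.5339 = 3.5821 mm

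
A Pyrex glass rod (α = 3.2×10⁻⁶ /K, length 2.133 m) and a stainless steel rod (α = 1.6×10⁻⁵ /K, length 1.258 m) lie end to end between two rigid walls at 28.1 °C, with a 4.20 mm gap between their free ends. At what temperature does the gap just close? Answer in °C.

T = 184 °C

Gap closes when ΔL₁ + ΔL₂ = 4.20 mm = 4.20×10⁻³ m
(α₁L₁ + α₂L₂)ΔT = g
α₁L₁ + α₂L₂ = 3.2×10⁻⁶×2.133 + 1.6×10⁻⁵×1.258 = 2.69536×10⁻⁵ m/K
ΔT = 4.20×10⁻³ / 2.69536×10⁻⁵ = 155.82 K
T = 28.1 + 155.82 = 183.92 °C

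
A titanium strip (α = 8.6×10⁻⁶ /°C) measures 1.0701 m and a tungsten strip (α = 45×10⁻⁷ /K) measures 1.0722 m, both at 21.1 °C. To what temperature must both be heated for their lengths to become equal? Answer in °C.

L₁(1 + α₁ΔT) = L₂(1 + α₂ΔT) ⇒ ΔT = (L₂ − L₁)/(α₁L₁ − α₂L₂)
L₂ − L₁ = 1.0722 − 1.0701 = 2.10×10⁻³ m
α₁L₁ − α₂L₂ = 8.6×10⁻⁶×1.0701 − 45×10⁻⁷×1.0722 = 4.37796×10⁻⁶ m/K
ΔT = 2.10×10⁻³ / 4.37796×10⁻⁶ = 479.675 K
T = 21.1 + 479.675 = 500.775 °C

T = 500.8 °C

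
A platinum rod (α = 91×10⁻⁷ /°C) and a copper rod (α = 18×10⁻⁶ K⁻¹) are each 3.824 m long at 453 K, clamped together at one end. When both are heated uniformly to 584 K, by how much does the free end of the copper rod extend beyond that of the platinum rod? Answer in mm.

ΔT = 131 K
platinum: ΔL = 91×10⁻⁷ × 3.824 m × 131 = 4.5586×10⁻³ m = 4.5586 mm
copper: ΔL = 18×10⁻⁶ × 3.824 m × 131 = 9.0170×10⁻³ m = 9.0170 mm
difference = 9.0170 − 4.5586 = 4.4584 mm

4.46 mm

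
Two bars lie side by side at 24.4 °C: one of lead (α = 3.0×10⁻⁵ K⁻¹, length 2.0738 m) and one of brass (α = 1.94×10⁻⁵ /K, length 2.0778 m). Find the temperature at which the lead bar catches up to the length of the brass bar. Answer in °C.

L₁(1 + α₁ΔT) = L₂(1 + α₂ΔT) ⇒ ΔT = (L₂ − L₁)/(α₁L₁ − α₂L₂)
L₂ − L₁ = 2.0778 − 2.0738 = 4.00×10⁻³ m
α₁L₁ − α₂L₂ = 3.0×10⁻⁵×2.0738 − 1.94×10⁻⁵×2.0778 = 2.190468×10⁻⁵ m/K
ΔT = 4.00×10⁻³ / 2.190468×10⁻⁵ = 182.609 K
T = 24.4 + 182.609 = 207.009 °C

T = 207.0 °C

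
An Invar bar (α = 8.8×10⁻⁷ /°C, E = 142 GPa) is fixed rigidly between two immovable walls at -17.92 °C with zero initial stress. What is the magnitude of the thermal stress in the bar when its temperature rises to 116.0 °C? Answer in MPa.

σ = 16.7 MPa

Fully constrained: the free strain ε = αΔT is blocked, so σ = Eε = EαΔT.
|ΔT| = 133.92 K
σ = 142×10⁹ × 8.8×10⁻⁷ × 133.92 = 1.67×10⁷ Pa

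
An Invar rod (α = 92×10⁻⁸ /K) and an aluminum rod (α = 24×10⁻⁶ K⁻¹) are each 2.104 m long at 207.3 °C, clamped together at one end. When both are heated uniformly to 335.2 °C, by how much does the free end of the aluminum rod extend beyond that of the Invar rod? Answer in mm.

6.21 mm

ΔT = 127.9 K
Invar: ΔL = 92×10⁻⁸ × 2.104 m × 127.9 = 2.4757×10⁻⁴ m = 0.24757 mm
aluminum: ΔL = 24×10⁻⁶ × 2.104 m × 127.9 = 6.4584×10⁻³ m = 6.4584 mm
difference = 6.4584 − 0.24757 = 6.21083 mm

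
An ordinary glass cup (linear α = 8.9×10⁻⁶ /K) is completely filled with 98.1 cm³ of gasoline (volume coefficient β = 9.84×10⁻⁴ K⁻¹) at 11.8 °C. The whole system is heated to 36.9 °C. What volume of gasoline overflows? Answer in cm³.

2.36 cm³

The cup also expands: β_container ≈ 3α = 2.67×10⁻⁵ /K
Net overflow = V₀(β_liq − 3α_cont)ΔT
β − 3α = 9.84×10⁻⁴ − 2.67×10⁻⁵ = 9.573×10⁻⁴ /K; ΔT = 25.1 K
ΔV = 98.1 × 9.573×10⁻⁴ × 25.1 = 2.36 cm³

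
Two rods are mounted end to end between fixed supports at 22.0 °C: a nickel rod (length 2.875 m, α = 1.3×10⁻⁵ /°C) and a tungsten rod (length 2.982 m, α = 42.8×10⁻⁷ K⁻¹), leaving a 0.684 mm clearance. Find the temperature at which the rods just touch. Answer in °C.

α₁L₁ = 3.7375×10⁻⁵ m/K, α₂L₂ = 1.276296×10⁻⁵ m/K → total 5.013796×10⁻⁵ m/K
ΔT = g/(α₁L₁+α₂L₂) = 6.84×10⁻⁴ / 5.013796×10⁻⁵ = 13.642 K
T = 22.0 + 13.642 = 35.642 °C

T = 35.6 °C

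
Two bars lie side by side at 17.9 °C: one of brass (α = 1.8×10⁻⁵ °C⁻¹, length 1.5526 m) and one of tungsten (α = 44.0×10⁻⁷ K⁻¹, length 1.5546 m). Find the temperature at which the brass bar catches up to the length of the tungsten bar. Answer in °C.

T = 112.7 °C

Equal length when α₁L₁ΔT − α₂L₂ΔT = L₂ − L₁ = 2.00×10⁻³ m
α₁L₁ = 2.79468×10⁻⁵, α₂L₂ = 6.84024×10⁻⁶ → Δ(αL) = 2.110656×10⁻⁵ m/K
ΔT = 2.00×10⁻³ / 2.110656×10⁻⁵ = 94.757 K, so T = 17.9 + 94.757 = 112.657 °C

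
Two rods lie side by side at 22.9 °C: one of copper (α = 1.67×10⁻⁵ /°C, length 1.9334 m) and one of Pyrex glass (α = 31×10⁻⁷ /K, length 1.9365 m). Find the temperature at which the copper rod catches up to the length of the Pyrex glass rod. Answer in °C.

Equal length when α₁L₁ΔT − α₂L₂ΔT = L₂ − L₁ = 3.10×10⁻³ m
α₁L₁ = 3.228778×10⁻⁵, α₂L₂ = 6.00315×10⁻⁶ → Δ(αL) = 2.628463×10⁻⁵ m/K
ΔT = 3.10×10⁻³ / 2.628463×10⁻⁵ = 117.940 K, so T = 22.9 + 117.940 = 140.840 °C

T = 140.8 °C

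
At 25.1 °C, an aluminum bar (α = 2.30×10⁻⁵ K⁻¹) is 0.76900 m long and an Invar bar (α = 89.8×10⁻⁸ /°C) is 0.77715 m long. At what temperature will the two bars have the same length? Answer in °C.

Equal length when α₁L₁ΔT − α₂L₂ΔT = L₂ − L₁ = 8.15×10⁻³ m
α₁L₁ = 1.7687×10⁻⁵, α₂L₂ = 6.978807×10⁻⁷ → Δ(αL) = 1.69891193×10⁻⁵ m/K
ΔT = 8.15×10⁻³ / 1.69891193×10⁻⁵ = 479.719 K, so T = 25.1 + 479.719 = 504.819 °C

T = 504.8 °C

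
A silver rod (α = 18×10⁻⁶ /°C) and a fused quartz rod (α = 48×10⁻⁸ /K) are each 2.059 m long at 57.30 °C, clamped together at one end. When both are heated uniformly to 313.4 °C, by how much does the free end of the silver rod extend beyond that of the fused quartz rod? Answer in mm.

ΔT = 256.10 K
silver: ΔL = 18×10⁻⁶ × 2.059 m × 256.10 = 9.4916×10⁻³ m = 9.4916 mm
fused quartz: ΔL = 48×10⁻⁸ × 2.059 m × 256.10 = 2.5311×10⁻⁴ m = 0.25311 mm
difference = 9.4916 − 0.25311 = 9.23849 mm

9.24 mm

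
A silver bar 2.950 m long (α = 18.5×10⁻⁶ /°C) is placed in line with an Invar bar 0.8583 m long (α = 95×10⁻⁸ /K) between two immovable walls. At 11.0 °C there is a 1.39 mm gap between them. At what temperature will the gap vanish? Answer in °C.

T = 36.1 °C

α₁L₁ = 5.4575×10⁻⁵ m/K, α₂L₂ = 8.15385×10⁻⁷ m/K → total 5.5390385×10⁻⁵ m/K
ΔT = g/(α₁L₁+α₂L₂) = 1.39×10⁻³ / 5.5390385×10⁻⁵ = 25.095 K
T = 11.0 + 25.095 = 36.095 °C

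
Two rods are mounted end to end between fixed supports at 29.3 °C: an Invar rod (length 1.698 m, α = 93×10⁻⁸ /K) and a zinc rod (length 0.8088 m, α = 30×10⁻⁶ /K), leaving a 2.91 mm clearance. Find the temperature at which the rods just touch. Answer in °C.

Gap closes when ΔL₁ + ΔL₂ = 2.91 mm = 2.91×10⁻³ m
(α₁L₁ + α₂L₂)ΔT = g
α₁L₁ + α₂L₂ = 93×10⁻⁸×1.698 + 30×10⁻⁶×0.8088 = 2.584314×10⁻⁵ m/K
ΔT = 2.91×10⁻³ / 2.584314×10⁻⁵ = 112.60 K
T = 29.3 + 112.60 = 141.90 °C

T = 142 °C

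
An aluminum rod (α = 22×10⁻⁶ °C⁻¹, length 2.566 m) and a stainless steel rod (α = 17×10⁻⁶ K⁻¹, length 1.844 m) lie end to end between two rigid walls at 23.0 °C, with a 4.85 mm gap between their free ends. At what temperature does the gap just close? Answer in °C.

T = 78.2 °C

Gap closes when ΔL₁ + ΔL₂ = 4.85 mm = 4.85×10⁻³ m
(α₁L₁ + α₂L₂)ΔT = g
α₁L₁ + α₂L₂ = 22×10⁻⁶×2.566 + 17×10⁻⁶×1.844 = 8.78×10⁻⁵ m/K
ΔT = 4.85×10⁻³ / 8.78×10⁻⁵ = 55.239 K
T = 23.0 + 55.239 = 78.239 °C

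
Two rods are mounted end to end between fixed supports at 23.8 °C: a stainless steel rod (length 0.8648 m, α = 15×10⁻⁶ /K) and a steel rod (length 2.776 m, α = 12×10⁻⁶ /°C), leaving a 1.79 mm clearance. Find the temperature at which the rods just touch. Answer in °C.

T = 62.5 °C

Gap closes when ΔL₁ + ΔL₂ = 1.79 mm = 1.79×10⁻³ m
(α₁L₁ + α₂L₂)ΔT = g
α₁L₁ + α₂L₂ = 15×10⁻⁶×0.8648 + 12×10⁻⁶×2.776 = 4.6284×10⁻⁵ m/K
ΔT = 1.79×10⁻³ / 4.6284×10⁻⁵ = 38.674 K
T = 23.8 + 38.674 = 62.474 °C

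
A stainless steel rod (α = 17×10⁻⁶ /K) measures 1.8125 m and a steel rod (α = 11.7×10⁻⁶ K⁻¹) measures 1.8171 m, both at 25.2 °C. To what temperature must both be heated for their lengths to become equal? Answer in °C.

L₁(1 + α₁ΔT) = L₂(1 + α₂ΔT) ⇒ ΔT = (L₂ − L₁)/(α₁L₁ − α₂L₂)
L₂ − L₁ = 1.8171 − 1.8125 = 4.60×10⁻³ m
α₁L₁ − α₂L₂ = 17×10⁻⁶×1.8125 − 11.7×10⁻⁶×1.8171 = 9.55243×10⁻⁶ m/K
ΔT = 4.60×10⁻³ / 9.55243×10⁻⁶ = 481.553 K
T = 25.2 + 481.553 = 506.753 °C

T = 506.8 °C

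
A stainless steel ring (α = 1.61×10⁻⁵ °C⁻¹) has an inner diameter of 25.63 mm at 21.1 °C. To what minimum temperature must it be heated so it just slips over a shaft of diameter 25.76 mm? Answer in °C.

T = 336 °C

Required Δd = 25.76 − 25.63 = 0.13 mm
Δd = αd₀ΔT ⇒ ΔT = Δd/(αd₀) = 0.13 / (1.61×10⁻⁵ × 25.63) = 315.04 K
T_min = 21.1 + 315.04 = 336.14 °C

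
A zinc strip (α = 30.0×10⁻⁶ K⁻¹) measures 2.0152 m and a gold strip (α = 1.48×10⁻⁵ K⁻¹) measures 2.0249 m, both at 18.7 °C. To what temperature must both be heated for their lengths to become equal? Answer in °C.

L₁(1 + α₁ΔT) = L₂(1 + α₂ΔT) ⇒ ΔT = (L₂ − L₁)/(α₁L₁ − α₂L₂)
L₂ − L₁ = 2.0249 − 2.0152 = 9.70×10⁻³ m
α₁L₁ − α₂L₂ = 30.0×10⁻⁶×2.0152 − 1.48×10⁻⁵×2.0249 = 3.048748×10⁻⁵ m/K
ΔT = 9.70×10⁻³ / 3.048748×10⁻⁵ = 318.163 K
T = 18.7 + 318.163 = 336.863 °C

T = 336.9 °C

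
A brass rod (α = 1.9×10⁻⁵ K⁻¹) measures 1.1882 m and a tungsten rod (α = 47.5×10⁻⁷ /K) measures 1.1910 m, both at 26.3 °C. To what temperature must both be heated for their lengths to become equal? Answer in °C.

T = 191.8 °C

Equal length when α₁L₁ΔT − α₂L₂ΔT = L₂ − L₁ = 2.80×10⁻³ m
α₁L₁ = 2.25758×10⁻⁵, α₂L₂ = 5.65725×10⁻⁶ → Δ(αL) = 1.691855×10⁻⁵ m/K
ΔT = 2.80×10⁻³ / 1.691855×10⁻⁵ = 165.499 K, so T = 26.3 + 165.499 = 191.799 °C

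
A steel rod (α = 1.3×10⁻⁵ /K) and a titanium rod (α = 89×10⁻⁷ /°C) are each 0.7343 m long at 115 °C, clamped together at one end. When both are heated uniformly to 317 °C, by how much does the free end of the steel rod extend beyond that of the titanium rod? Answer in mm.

ΔT = 202 K
steel: ΔL = 1.3×10⁻⁵ × 0.7343 m × 202 = 1.9283×10⁻³ m = 1.9283 mm
titanium: ΔL = 89×10⁻⁷ × 0.7343 m × 202 = 1.3201×10⁻³ m = 1.3201 mm
difference = 1.9283 − 1.3201 = 0.6082 mm

0.608 mm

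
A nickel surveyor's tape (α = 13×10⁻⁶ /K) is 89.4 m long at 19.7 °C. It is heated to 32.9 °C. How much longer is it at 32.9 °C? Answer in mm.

|ΔT| = |32.9 − 19.7| = 13.2 K
ΔL = αL₀ΔT = (13×10⁻⁶)(89.4)(13.2) = 1.53×10⁻² m

ΔL = 15.3 mm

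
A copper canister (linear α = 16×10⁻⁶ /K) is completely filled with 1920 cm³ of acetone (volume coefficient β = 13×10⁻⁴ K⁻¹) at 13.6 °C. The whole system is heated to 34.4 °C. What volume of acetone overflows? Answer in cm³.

50.0 cm³

The canister also expands: β_container ≈ 3α = 4.8×10⁻⁵ /K
Net overflow = V₀(β_liq − 3α_cont)ΔT
β − 3α = 1.30×10⁻³ − 4.8×10⁻⁵ = 1.252×10⁻³ /K; ΔT = 20.8 K
ΔV = 1920 × 1.252×10⁻³ × 20.8 = 50.0 cm³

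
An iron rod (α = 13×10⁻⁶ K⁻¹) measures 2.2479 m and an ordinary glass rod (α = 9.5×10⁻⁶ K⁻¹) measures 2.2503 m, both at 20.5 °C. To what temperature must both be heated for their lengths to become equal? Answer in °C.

Equal length when α₁L₁ΔT − α₂L₂ΔT = L₂ − L₁ = 2.40×10⁻³ m
α₁L₁ = 2.92227×10⁻⁵, α₂L₂ = 2.137785×10⁻⁵ → Δ(αL) = 7.84485×10⁻⁶ m/K
ΔT = 2.40×10⁻³ / 7.84485×10⁻⁶ = 305.933 K, so T = 20.5 + 305.933 = 326.433 °C

T = 326.4 °C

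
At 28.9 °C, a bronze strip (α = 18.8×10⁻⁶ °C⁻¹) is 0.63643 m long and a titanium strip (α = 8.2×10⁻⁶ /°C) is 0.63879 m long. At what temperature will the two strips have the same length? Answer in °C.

T = 379.7 °C

L₁(1 + α₁ΔT) = L₂(1 + α₂ΔT) ⇒ ΔT = (L₂ − L₁)/(α₁L₁ − α₂L₂)
L₂ − L₁ = 0.63879 − 0.63643 = 2.36×10⁻³ m
α₁L₁ − α₂L₂ = 18.8×10⁻⁶×0.63643 − 8.2×10⁻⁶×0.63879 = 6.726806×10⁻⁶ m/K
ΔT = 2.36×10⁻³ / 6.726806×10⁻⁶ = 350.835 K
T = 28.9 + 350.835 = 379.735 °C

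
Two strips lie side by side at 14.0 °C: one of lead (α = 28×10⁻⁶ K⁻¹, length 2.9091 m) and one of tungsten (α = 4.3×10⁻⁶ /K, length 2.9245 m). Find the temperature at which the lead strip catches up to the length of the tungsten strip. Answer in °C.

L₁(1 + α₁ΔT) = L₂(1 + α₂ΔT) ⇒ ΔT = (L₂ − L₁)/(α₁L₁ − α₂L₂)
L₂ − L₁ = 2.9245 − 2.9091 = 1.54×10⁻² m
α₁L₁ − α₂L₂ = 28×10⁻⁶×2.9091 − 4.3×10⁻⁶×2.9245 = 6.887945×10⁻⁵ m/K
ΔT = 1.54×10⁻² / 6.887945×10⁻⁵ = 223.579 K
T = 14.0 + 223.579 = 237.579 °C

T = 237.6 °C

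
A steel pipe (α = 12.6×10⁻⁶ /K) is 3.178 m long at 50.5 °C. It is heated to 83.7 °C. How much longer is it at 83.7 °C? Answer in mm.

ΔL = 1.33 mm

|ΔT| = |83.7 − 50.5| = 33.2 K
ΔL = αL₀ΔT = (12.6×10⁻⁶)(3.178)(33.2) = 1.33×10⁻³ m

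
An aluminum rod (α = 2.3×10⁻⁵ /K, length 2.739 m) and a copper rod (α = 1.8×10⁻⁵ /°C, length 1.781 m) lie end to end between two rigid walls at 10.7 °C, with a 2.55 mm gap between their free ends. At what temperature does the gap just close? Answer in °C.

T = 37.5 °C

Gap closes when ΔL₁ + ΔL₂ = 2.55 mm = 2.55×10⁻³ m
(α₁L₁ + α₂L₂)ΔT = g
α₁L₁ + α₂L₂ = 2.3×10⁻⁵×2.739 + 1.8×10⁻⁵×1.781 = 9.5055×10⁻⁵ m/K
ΔT = 2.55×10⁻³ / 9.5055×10⁻⁵ = 26.827 K
T = 10.7 + 26.827 = 37.527 °C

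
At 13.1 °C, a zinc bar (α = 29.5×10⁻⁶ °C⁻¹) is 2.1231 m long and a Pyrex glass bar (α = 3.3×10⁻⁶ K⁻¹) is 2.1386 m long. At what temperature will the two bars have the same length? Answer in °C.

T = 292.0 °C

L₁(1 + α₁ΔT) = L₂(1 + α₂ΔT) ⇒ ΔT = (L₂ − L₁)/(α₁L₁ − α₂L₂)
L₂ − L₁ = 2.1386 − 2.1231 = 1.55×10⁻² m
α₁L₁ − α₂L₂ = 29.5×10⁻⁶×2.1231 − 3.3×10⁻⁶×2.1386 = 5.557407×10⁻⁵ m/K
ΔT = 1.55×10⁻² / 5.557407×10⁻⁵ = 278.907 K
T = 13.1 + 278.907 = 292.007 °C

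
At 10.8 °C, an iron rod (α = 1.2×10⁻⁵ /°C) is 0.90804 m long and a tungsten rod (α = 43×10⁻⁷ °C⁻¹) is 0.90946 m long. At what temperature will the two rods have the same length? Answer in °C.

L₁(1 + α₁ΔT) = L₂(1 + α₂ΔT) ⇒ ΔT = (L₂ − L₁)/(α₁L₁ − α₂L₂)
L₂ − L₁ = 0.90946 − 0.90804 = 1.42×10⁻³ m
α₁L₁ − α₂L₂ = 1.2×10⁻⁵×0.90804 − 43×10⁻⁷×0.90946 = 6.985802×10⁻⁶ m/K
ΔT = 1.42×10⁻³ / 6.985802×10⁻⁶ = 203.269 K
T = 10.8 + 203.269 = 214.069 °C

T = 214.1 °C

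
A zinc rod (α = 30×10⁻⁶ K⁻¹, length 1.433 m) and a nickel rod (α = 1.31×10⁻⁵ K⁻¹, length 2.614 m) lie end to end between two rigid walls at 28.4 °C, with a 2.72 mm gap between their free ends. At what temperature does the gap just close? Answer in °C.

α₁L₁ = 4.299×10⁻⁵ m/K, α₂L₂ = 3.42434×10⁻⁵ m/K → total 7.72334×10⁻⁵ m/K
ΔT = g/(α₁L₁+α₂L₂) = 2.72×10⁻³ / 7.72334×10⁻⁵ = 35.218 K
T = 28.4 + 35.218 = 63.618 °C

T = 63.6 °C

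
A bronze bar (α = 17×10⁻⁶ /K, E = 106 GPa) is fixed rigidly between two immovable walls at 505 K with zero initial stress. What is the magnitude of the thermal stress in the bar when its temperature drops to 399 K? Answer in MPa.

Fully constrained: the free strain ε = αΔT is blocked, so σ = Eε = EαΔT.
|ΔT| = 106 K
σ = 106×10⁹ × 17×10⁻⁶ × 106 = 1.91×10⁸ Pa

σ = 191 MPa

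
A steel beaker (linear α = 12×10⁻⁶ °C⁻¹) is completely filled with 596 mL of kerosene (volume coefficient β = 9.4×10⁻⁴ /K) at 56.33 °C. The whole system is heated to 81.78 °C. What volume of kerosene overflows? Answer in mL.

13.7 mL

The beaker also expands: β_container ≈ 3α = 3.6×10⁻⁵ /K
Net overflow = V₀(β_liq − 3α_cont)ΔT
β − 3α = 9.40×10⁻⁴ − 3.6×10⁻⁵ = 9.04×10⁻⁴ /K; ΔT = 25.45 K
ΔV = 596 × 9.04×10⁻⁴ × 25.45 = 13.7 mL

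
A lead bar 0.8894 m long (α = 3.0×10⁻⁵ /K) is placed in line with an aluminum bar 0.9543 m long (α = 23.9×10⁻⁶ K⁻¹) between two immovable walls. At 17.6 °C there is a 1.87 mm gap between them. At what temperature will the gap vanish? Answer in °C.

T = 55.4 °C

α₁L₁ = 2.6682×10⁻⁵ m/K, α₂L₂ = 2.280777×10⁻⁵ m/K → total 4.948977×10⁻⁵ m/K
ΔT = g/(α₁L₁+α₂L₂) = 1.87×10⁻³ / 4.948977×10⁻⁵ = 37.786 K
T = 17.6 + 37.786 = 55.386 °C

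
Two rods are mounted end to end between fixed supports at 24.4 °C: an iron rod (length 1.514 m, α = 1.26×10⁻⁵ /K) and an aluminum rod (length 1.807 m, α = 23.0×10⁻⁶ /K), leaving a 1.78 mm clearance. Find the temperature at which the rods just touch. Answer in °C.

T = 53.8 °C

Gap closes when ΔL₁ + ΔL₂ = 1.78 mm = 1.78×10⁻³ m
(α₁L₁ + α₂L₂)ΔT = g
α₁L₁ + α₂L₂ = 1.26×10⁻⁵×1.514 + 23.0×10⁻⁶×1.807 = 6.06374×10⁻⁵ m/K
ΔT = 1.78×10⁻³ / 6.06374×10⁻⁵ = 29.355 K
T = 24.4 + 29.355 = 53.755 °C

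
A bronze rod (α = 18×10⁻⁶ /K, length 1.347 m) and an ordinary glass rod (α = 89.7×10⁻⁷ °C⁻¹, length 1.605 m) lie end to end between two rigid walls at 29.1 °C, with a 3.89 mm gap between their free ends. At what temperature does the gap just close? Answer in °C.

T = 130 °C

Gap closes when ΔL₁ + ΔL₂ = 3.89 mm = 3.89×10⁻³ m
(α₁L₁ + α₂L₂)ΔT = g
α₁L₁ + α₂L₂ = 18×10⁻⁶×1.347 + 89.7×10⁻⁷×1.605 = 3.864285×10⁻⁵ m/K
ΔT = 3.89×10⁻³ / 3.864285×10⁻⁵ = 100.67 K
T = 29.1 + 100.67 = 129.77 °C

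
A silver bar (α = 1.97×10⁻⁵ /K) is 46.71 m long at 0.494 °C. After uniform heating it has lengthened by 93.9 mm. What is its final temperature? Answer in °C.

T = 103 °C

ΔL = αL₀ΔT ⇒ ΔT = ΔL / (αL₀)
ΔT = 93.9×10⁻³ m / (1.97×10⁻⁵ × 46.71 m) = 102.044 K
T = 0.494 + 102.044 = 102.538 °C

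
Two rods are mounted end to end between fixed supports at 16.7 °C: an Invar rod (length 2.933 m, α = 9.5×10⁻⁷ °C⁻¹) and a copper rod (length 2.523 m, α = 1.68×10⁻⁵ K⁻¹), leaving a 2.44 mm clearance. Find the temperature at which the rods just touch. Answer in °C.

Gap closes when ΔL₁ + ΔL₂ = 2.44 mm = 2.44×10⁻³ m
(α₁L₁ + α₂L₂)ΔT = g
α₁L₁ + α₂L₂ = 9.5×10⁻⁷×2.933 + 1.68×10⁻⁵×2.523 = 4.517275×10⁻⁵ m/K
ΔT = 2.44×10⁻³ / 4.517275×10⁻⁵ = 54.015 K
T = 16.7 + 54.015 = 70.715 °C

T = 70.7 °C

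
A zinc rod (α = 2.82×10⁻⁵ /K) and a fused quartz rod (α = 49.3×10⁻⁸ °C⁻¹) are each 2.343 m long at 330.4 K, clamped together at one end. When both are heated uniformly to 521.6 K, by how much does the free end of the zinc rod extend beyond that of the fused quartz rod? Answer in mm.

ΔT = 191.2 K
zinc: ΔL = 2.82×10⁻⁵ × 2.343 m × 191.2 = 1.2633×10⁻² m = 12.633 mm
fused quartz: ΔL = 49.3×10⁻⁸ × 2.343 m × 191.2 = 2.2085×10⁻⁴ m = 0.22085 mm
difference = 12.633 − 0.22085 = 12.41215 mm

12.4 mm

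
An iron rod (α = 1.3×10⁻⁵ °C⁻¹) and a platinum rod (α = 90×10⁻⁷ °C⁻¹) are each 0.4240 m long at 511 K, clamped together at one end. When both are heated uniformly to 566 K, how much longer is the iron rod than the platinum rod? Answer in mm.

0.0933 mm

ΔT = 55 K
iron: ΔL = 1.3×10⁻⁵ × 0.4240 m × 55 = 3.0316×10⁻⁴ m = 0.30316 mm
platinum: ΔL = 90×10⁻⁷ × 0.4240 m × 55 = 2.0988×10⁻⁴ m = 0.20988 mm
difference = 0.30316 − 0.20988 = 0.09328 mm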